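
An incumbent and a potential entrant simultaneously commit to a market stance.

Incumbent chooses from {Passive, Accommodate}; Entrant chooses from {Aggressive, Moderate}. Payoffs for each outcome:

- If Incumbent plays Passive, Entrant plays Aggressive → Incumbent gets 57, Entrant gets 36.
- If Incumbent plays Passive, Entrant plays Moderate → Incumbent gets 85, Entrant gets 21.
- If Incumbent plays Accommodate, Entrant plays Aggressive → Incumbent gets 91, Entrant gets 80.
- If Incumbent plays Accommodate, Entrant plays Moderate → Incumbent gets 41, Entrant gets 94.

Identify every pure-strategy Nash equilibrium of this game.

For each strategy profile, look for a profitable unilateral deviation.
(Passive, Aggressive): Incumbent can switch to Accommodate (57 → 91). Not NE.
(Passive, Moderate): Entrant can switch to Aggressive (21 → 36). Not NE.
(Accommodate, Aggressive): Entrant can switch to Moderate (80 → 94). Not NE.
(Accommodate, Moderate): Incumbent can switch to Passive (41 → 85). Not NE.

This game has no pure Nash equilibrium.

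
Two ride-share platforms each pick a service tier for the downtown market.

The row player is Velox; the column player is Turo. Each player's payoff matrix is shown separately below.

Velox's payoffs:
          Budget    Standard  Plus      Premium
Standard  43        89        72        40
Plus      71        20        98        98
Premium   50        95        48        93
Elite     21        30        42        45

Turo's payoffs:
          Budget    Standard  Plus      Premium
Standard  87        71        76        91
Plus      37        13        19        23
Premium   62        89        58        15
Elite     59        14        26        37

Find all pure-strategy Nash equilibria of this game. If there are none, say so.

Mark each player's best response to every combination of opponents' strategies; a profile where every player is best-responding is a pure Nash equilibrium.
Velox against Budget: payoffs 43, 71, 50, 21 → best response Plus.
Velox against Standard: payoffs 89, 20, 95, 30 → best response Premium.
Velox against Plus: payoffs 72, 98, 48, 42 → best response Plus.
Velox against Premium: payoffs 40, 98, 93, 45 → best response Plus.
Turo against Standard: payoffs 87, 71, 76, 91 → best response Premium.
Turo against Plus: payoffs 37, 13, 19, 23 → best response Budget.
Turo against Premium: payoffs 62, 89, 58, 15 → best response Standard.
Turo against Elite: payoffs 59, 14, 26, 37 → best response Budget.
Mutual best responses: (Plus, Budget); (Premium, Standard).

The pure Nash equilibria are (Plus, Budget) and (Premium, Standard).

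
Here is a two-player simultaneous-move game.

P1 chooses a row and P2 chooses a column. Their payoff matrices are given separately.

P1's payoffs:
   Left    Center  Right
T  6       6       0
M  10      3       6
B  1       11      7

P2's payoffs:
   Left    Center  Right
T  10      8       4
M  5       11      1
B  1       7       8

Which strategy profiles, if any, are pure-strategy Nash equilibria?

(T, Left): P1 can switch to M (6 → 10). Not NE.
(T, Center): P1 can switch to B (6 → 11). Not NE.
(T, Right): P1 can switch to M (0 → 6). Not NE.
(M, Left): P2 can switch to Center (5 → 11). Not NE.
(M, Center): P1 can switch to T (3 → 6). Not NE.
(M, Right): P1 can switch to B (6 → 7). Not NE.
(B, Left): P1 can switch to T (1 → 6). Not NE.
(B, Center): P2 can switch to Right (7 → 8). Not NE.
(B, Right): P1 gets 7, best alternative 6; P2 gets 8, best alternative 7. No profitable deviation — NE.

Pure NE: (B, Right)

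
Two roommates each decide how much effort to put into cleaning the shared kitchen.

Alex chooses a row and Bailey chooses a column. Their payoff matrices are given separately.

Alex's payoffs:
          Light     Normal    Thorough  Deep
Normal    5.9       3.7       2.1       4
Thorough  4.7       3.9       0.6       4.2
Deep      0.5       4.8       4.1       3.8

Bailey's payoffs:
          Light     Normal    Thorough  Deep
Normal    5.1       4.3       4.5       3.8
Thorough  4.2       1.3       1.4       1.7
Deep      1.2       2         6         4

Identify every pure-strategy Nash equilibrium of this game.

(Normal, Light); (Deep, Thorough)

Alex against Light: payoffs 5.9, 4.7, 0.5 → best response Normal.
Alex against Normal: payoffs 3.7, 3.9, 4.8 → best response Deep.
Alex against Thorough: payoffs 2.1, 0.6, 4.1 → best response Deep.
Alex against Deep: payoffs 4, 4.2, 3.8 → best response Thorough.
Bailey against Normal: payoffs 5.1, 4.3, 4.5, 3.8 → best response Light.
Bailey against Thorough: payoffs 4.2, 1.3, 1.4, 1.7 → best response Light.
Bailey against Deep: payoffs 1.2, 2, 6, 4 → best response Thorough.
Mutual best responses: (Normal, Light); (Deep, Thorough).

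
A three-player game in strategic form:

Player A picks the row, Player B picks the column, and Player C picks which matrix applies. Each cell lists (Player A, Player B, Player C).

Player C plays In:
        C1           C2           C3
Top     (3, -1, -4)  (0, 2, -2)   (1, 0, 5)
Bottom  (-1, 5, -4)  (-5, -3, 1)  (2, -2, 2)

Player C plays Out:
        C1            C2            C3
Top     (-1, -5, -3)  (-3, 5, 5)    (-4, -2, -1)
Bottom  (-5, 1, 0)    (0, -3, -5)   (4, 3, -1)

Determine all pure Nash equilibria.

For each player, find the best response to each opponent profile; mutual best responses are the pure NE.
Player A against (C1, In): payoffs 3, -1 → best response Top.
Player A against (C1, Out): payoffs -1, -5 → best response Top.
Player A against (C2, In): payoffs 0, -5 → best response Top.
Player A against (C2, Out): payoffs -3, 0 → best response Bottom.
Player A against (C3, In): payoffs 1, 2 → best response Bottom.
Player A against (C3, Out): payoffs -4, 4 → best response Bottom.
Player B against (Top, In): payoffs -1, 2, 0 → best response C2.
Player B against (Top, Out): payoffs -5, 5, -2 → best response C2.
Player B against (Bottom, In): payoffs 5, -3, -2 → best response C1.
Player B against (Bottom, Out): payoffs 1, -3, 3 → best response C3.
Player C against (Top, C1): payoffs -4, -3 → best response Out.
Player C against (Top, C2): payoffs -2, 5 → best response Out.
Player C against (Top, C3): payoffs 5, -1 → best response In.
Player C against (Bottom, C1): payoffs -4, 0 → best response Out.
Player C against (Bottom, C2): payoffs 1, -5 → best response In.
Player C against (Bottom, C3): payoffs 2, -1 → best response In.
No profile is a mutual best response for all players.

No pure-strategy Nash equilibrium.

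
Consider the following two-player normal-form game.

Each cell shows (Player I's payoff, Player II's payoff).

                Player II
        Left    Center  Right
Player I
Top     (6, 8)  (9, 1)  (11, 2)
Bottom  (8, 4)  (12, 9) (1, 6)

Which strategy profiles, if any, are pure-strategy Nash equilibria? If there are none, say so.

The unique pure-strategy Nash equilibrium is (Bottom, Center).

For each player, find the best response to each opponent profile; mutual best responses are the pure NE.
Player I against Left: payoffs 6, 8 → best response Bottom.
Player I against Center: payoffs 9, 12 → best response Bottom.
Player I against Right: payoffs 11, 1 → best response Top.
Player II against Top: payoffs 8, 1, 2 → best response Left.
Player II against Bottom: payoffs 4, 9, 6 → best response Center.
Mutual best responses: (Bottom, Center).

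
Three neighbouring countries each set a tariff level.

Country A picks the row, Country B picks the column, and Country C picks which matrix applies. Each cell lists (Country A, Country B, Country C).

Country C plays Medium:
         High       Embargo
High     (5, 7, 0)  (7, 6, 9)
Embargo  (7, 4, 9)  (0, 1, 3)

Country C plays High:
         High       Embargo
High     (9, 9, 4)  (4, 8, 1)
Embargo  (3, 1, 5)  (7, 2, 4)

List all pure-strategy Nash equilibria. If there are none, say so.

(High, High, High); (Embargo, High, Medium); (Embargo, Embargo, High)

(High, High, Medium): Country A can switch to Embargo (5 → 7). Not NE.
(High, High, High): Country A gets 9, best alternative 3; Country B gets 9, best alternative 8; Country C gets 4, best alternative 0. No profitable deviation — NE.
(High, Embargo, Medium): Country B can switch to High (6 → 7). Not NE.
(High, Embargo, High): Country A can switch to Embargo (4 → 7). Not NE.
(Embargo, High, Medium): Country A gets 7, best alternative 5; Country B gets 4, best alternative 1; Country C gets 9, best alternative 5. No profitable deviation — NE.
(Embargo, High, High): Country A can switch to High (3 → 9). Not NE.
(Embargo, Embargo, Medium): Country A can switch to High (0 → 7). Not NE.
(Embargo, Embargo, High): Country A gets 7, best alternative 4; Country B gets 2, best alternative 1; Country C gets 4, best alternative 3. No profitable deviation — NE.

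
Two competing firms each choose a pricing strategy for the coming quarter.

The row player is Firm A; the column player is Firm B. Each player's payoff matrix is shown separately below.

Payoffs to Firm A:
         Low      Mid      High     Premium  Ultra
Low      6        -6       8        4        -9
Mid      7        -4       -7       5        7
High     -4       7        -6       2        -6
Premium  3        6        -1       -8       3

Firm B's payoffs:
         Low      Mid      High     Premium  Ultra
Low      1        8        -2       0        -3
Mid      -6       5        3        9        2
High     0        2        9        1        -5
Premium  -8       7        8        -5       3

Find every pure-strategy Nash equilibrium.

(Low, Low): Firm A can switch to Mid (6 → 7). Not NE.
(Low, Mid): Firm A can switch to Mid (-6 → -4). Not NE.
(Low, High): Firm B can switch to Low (-2 → 1). Not NE.
(Low, Premium): Firm A can switch to Mid (4 → 5). Not NE.
(Low, Ultra): Firm A can switch to Mid (-9 → 7). Not NE.
(Mid, Low): Firm B can switch to Mid (-6 → 5). Not NE.
(Mid, Premium): Firm A gets 5, best alternative 4; Firm B gets 9, best alternative 5. No profitable deviation — NE.
(The remaining 13 profiles each have a profitable deviation by the same check.)

(Mid, Premium)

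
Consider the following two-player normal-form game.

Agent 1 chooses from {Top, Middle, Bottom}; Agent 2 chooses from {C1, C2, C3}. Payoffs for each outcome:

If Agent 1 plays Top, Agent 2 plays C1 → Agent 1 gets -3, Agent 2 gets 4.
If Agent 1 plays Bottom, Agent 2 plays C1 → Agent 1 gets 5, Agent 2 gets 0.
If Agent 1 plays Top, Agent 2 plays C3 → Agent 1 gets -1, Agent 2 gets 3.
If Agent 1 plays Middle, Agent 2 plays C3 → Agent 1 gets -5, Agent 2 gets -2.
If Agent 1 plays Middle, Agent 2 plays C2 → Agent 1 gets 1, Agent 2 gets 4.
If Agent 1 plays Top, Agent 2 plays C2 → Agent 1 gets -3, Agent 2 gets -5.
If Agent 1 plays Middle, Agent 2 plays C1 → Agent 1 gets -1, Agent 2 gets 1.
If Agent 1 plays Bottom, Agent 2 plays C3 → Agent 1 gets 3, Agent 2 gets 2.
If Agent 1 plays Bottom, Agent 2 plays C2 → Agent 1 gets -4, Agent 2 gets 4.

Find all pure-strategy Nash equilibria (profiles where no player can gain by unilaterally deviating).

Pure NE: (Middle, C2)

Check each profile: it is a Nash equilibrium iff no player can strictly gain by switching unilaterally.
(Top, C1): Agent 1 can switch to Middle (-3 → -1). Not NE.
(Top, C2): Agent 1 can switch to Middle (-3 → 1). Not NE.
(Top, C3): Agent 1 can switch to Bottom (-1 → 3). Not NE.
(Middle, C1): Agent 1 can switch to Bottom (-1 → 5). Not NE.
(Middle, C2): Agent 1 gets 1, best alternative -3; Agent 2 gets 4, best alternative 1. No profitable deviation — NE.
(Middle, C3): Agent 1 can switch to Top (-5 → -1). Not NE.
(Bottom, C1): Agent 2 can switch to C2 (0 → 4). Not NE.
(Bottom, C2): Agent 1 can switch to Top (-4 → -3). Not NE.
(Bottom, C3): Agent 2 can switch to C2 (2 → 4). Not NE.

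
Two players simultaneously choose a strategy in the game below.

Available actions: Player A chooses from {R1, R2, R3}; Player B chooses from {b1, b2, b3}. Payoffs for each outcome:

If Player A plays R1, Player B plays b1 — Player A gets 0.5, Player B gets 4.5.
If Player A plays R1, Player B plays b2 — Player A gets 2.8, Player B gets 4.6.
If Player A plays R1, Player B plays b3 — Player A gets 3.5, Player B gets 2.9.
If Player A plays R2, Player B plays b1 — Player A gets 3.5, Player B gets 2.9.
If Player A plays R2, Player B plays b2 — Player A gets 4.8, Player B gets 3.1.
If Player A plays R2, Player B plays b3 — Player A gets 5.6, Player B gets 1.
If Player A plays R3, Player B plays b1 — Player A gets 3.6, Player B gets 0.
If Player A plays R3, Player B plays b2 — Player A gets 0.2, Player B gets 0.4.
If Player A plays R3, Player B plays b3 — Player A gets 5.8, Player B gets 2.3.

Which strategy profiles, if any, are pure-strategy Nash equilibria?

Pure-strategy Nash equilibria: (R2, b2) and (R3, b3)

Player A against b1: payoffs 0.5, 3.5, 3.6 → best response R3.
Player A against b2: payoffs 2.8, 4.8, 0.2 → best response R2.
Player A against b3: payoffs 3.5, 5.6, 5.8 → best response R3.
Player B against R1: payoffs 4.5, 4.6, 2.9 → best response b2.
Player B against R2: payoffs 2.9, 3.1, 1 → best response b2.
Player B against R3: payoffs 0, 0.4, 2.3 → best response b3.
Mutual best responses: (R2, b2); (R3, b3).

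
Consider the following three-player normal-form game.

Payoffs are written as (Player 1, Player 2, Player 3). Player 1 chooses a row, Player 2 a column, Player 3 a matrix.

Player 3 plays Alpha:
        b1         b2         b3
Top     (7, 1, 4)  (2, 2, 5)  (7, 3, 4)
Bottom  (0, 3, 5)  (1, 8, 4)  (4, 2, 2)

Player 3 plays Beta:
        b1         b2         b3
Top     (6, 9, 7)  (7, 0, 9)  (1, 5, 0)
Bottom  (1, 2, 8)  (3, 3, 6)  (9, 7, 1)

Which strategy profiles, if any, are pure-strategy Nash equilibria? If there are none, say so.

Player 1 against (b1, Alpha): payoffs 7, 0 → best response Top.
Player 1 against (b1, Beta): payoffs 6, 1 → best response Top.
Player 1 against (b2, Alpha): payoffs 2, 1 → best response Top.
Player 1 against (b2, Beta): payoffs 7, 3 → best response Top.
Player 1 against (b3, Alpha): payoffs 7, 4 → best response Top.
Player 1 against (b3, Beta): payoffs 1, 9 → best response Bottom.
Player 2 against (Top, Alpha): payoffs 1, 2, 3 → best response b3.
Player 2 against (Top, Beta): payoffs 9, 0, 5 → best response b1.
Player 2 against (Bottom, Alpha): payoffs 3, 8, 2 → best response b2.
Player 2 against (Bottom, Beta): payoffs 2, 3, 7 → best response b3.
Player 3 against (Top, b1): payoffs 4, 7 → best response Beta.
Player 3 against (Top, b2): payoffs 5, 9 → best response Beta.
Player 3 against (Top, b3): payoffs 4, 0 → best response Alpha.
Player 3 against (Bottom, b1): payoffs 5, 8 → best response Beta.
Player 3 against (Bottom, b2): payoffs 4, 6 → best response Beta.
Player 3 against (Bottom, b3): payoffs 2, 1 → best response Alpha.
Mutual best responses: (Top, b1, Beta); (Top, b3, Alpha).

Pure-strategy Nash equilibria: (Top, b1, Beta), (Top, b3, Alpha)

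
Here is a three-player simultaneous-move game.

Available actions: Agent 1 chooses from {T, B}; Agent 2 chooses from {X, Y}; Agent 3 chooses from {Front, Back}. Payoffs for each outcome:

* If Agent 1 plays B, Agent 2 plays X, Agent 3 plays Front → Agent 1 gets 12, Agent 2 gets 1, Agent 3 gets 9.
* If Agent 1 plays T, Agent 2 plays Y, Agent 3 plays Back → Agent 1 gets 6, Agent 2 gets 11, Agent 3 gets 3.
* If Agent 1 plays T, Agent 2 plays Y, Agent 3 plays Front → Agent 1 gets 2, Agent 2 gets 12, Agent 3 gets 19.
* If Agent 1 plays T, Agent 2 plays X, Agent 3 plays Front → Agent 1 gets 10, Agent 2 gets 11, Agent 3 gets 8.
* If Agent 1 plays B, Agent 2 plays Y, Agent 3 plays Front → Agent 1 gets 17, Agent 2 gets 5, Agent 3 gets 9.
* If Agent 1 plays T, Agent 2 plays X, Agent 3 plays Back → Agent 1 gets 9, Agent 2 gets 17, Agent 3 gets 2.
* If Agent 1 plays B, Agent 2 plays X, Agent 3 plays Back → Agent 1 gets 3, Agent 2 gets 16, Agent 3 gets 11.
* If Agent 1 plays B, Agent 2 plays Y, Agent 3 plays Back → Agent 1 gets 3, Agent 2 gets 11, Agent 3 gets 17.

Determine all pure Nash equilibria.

(T, X, Front): Agent 1 can switch to B (10 → 12). Not NE.
(T, X, Back): Agent 3 can switch to Front (2 → 8). Not NE.
(T, Y, Front): Agent 1 can switch to B (2 → 17). Not NE.
(T, Y, Back): Agent 2 can switch to X (11 → 17). Not NE.
(B, X, Front): Agent 2 can switch to Y (1 → 5). Not NE.
(B, X, Back): Agent 1 can switch to T (3 → 9). Not NE.
(B, Y, Front): Agent 3 can switch to Back (9 → 17). Not NE.
(B, Y, Back): Agent 1 can switch to T (3 → 6). Not NE.

There is no pure-strategy Nash equilibrium.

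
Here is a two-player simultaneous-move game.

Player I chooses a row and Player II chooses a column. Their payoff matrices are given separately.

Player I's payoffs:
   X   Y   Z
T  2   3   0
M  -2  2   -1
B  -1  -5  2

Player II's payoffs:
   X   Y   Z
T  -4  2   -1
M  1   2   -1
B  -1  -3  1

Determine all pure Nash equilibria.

Check each profile: it is a Nash equilibrium iff no player can strictly gain by switching unilaterally.
(T, X): Player II can switch to Y (-4 → 2). Not NE.
(T, Y): Player I gets 3, best alternative 2; Player II gets 2, best alternative -1. No profitable deviation — NE.
(T, Z): Player I can switch to B (0 → 2). Not NE.
(M, X): Player I can switch to T (-2 → 2). Not NE.
(M, Y): Player I can switch to T (2 → 3). Not NE.
(M, Z): Player I can switch to T (-1 → 0). Not NE.
(B, X): Player I can switch to T (-1 → 2). Not NE.
(B, Y): Player I can switch to T (-5 → 3). Not NE.
(B, Z): Player I gets 2, best alternative 0; Player II gets 1, best alternative -1. No profitable deviation — NE.

(T, Y) and (B, Z)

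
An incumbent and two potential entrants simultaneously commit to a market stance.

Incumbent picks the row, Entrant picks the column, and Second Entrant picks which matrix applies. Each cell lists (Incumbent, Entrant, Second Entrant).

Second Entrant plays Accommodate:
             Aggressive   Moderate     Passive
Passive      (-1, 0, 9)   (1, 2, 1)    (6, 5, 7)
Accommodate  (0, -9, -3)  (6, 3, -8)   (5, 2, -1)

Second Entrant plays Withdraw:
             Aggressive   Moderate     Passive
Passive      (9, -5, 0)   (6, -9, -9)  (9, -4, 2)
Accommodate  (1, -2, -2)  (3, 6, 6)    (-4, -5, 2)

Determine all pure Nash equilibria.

The unique pure-strategy Nash equilibrium is (Passive, Passive, Accommodate).

For each player, find the best response to each opponent profile; mutual best responses are the pure NE.
Incumbent against (Aggressive, Accommodate): payoffs -1, 0 → best response Accommodate.
Incumbent against (Aggressive, Withdraw): payoffs 9, 1 → best response Passive.
Incumbent against (Moderate, Accommodate): payoffs 1, 6 → best response Accommodate.
Incumbent against (Moderate, Withdraw): payoffs 6, 3 → best response Passive.
Incumbent against (Passive, Accommodate): payoffs 6, 5 → best response Passive.
Incumbent against (Passive, Withdraw): payoffs 9, -4 → best response Passive.
Entrant against (Passive, Accommodate): payoffs 0, 2, 5 → best response Passive.
Entrant against (Passive, Withdraw): payoffs -5, -9, -4 → best response Passive.
Entrant against (Accommodate, Accommodate): payoffs -9, 3, 2 → best response Moderate.
Entrant against (Accommodate, Withdraw): payoffs -2, 6, -5 → best response Moderate.
Second Entrant against (Passive, Aggressive): payoffs 9, 0 → best response Accommodate.
Second Entrant against (Passive, Moderate): payoffs 1, -9 → best response Accommodate.
Second Entrant against (Passive, Passive): payoffs 7, 2 → best response Accommodate.
Second Entrant against (Accommodate, Aggressive): payoffs -3, -2 → best response Withdraw.
Second Entrant against (Accommodate, Moderate): payoffs -8, 6 → best response Withdraw.
Second Entrant against (Accommodate, Passive): payoffs -1, 2 → best response Withdraw.
Mutual best responses: (Passive, Passive, Accommodate).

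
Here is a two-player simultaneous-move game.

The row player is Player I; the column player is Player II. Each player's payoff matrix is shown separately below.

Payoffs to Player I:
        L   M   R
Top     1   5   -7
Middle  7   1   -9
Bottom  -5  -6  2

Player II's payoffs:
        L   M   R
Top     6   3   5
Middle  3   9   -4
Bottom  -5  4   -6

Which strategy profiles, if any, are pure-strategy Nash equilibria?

There is no pure-strategy Nash equilibrium.

For each strategy profile, look for a profitable unilateral deviation.
(Top, L): Player I can switch to Middle (1 → 7). Not NE.
(Top, M): Player II can switch to L (3 → 6). Not NE.
(Top, R): Player I can switch to Bottom (-7 → 2). Not NE.
(Middle, L): Player II can switch to M (3 → 9). Not NE.
(Middle, M): Player I can switch to Top (1 → 5). Not NE.
(Middle, R): Player I can switch to Top (-9 → -7). Not NE.
(The remaining 3 profiles each have a profitable deviation by the same check.)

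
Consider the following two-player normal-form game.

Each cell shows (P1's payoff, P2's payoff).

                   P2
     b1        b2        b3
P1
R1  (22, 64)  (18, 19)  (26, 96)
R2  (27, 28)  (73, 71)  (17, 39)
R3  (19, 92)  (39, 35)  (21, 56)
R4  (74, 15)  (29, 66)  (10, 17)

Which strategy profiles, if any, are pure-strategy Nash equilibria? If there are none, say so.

P1 against b1: payoffs 22, 27, 19, 74 → best response R4.
P1 against b2: payoffs 18, 73, 39, 29 → best response R2.
P1 against b3: payoffs 26, 17, 21, 10 → best response R1.
P2 against R1: payoffs 64, 19, 96 → best response b3.
P2 against R2: payoffs 28, 71, 39 → best response b2.
P2 against R3: payoffs 92, 35, 56 → best response b1.
P2 against R4: payoffs 15, 66, 17 → best response b2.
Mutual best responses: (R1, b3); (R2, b2).

The pure Nash equilibria are (R1, b3) and (R2, b2).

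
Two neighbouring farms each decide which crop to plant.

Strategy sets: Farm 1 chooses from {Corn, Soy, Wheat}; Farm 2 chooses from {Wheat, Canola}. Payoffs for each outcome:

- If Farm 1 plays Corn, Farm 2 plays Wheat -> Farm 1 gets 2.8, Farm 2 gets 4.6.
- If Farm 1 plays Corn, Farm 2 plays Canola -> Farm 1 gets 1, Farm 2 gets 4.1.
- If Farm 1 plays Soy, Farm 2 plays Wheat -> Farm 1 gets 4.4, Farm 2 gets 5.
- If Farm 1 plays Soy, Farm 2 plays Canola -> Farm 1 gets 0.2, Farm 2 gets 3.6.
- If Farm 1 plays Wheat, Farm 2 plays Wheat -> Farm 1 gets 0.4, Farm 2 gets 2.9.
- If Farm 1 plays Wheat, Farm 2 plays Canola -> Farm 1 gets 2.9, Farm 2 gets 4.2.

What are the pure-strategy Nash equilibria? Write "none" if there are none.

Farm 1 against Wheat: payoffs 2.8, 4.4, 0.4 → best response Soy.
Farm 1 against Canola: payoffs 1, 0.2, 2.9 → best response Wheat.
Farm 2 against Corn: payoffs 4.6, 4.1 → best response Wheat.
Farm 2 against Soy: payoffs 5, 3.6 → best response Wheat.
Farm 2 against Wheat: payoffs 2.9, 4.2 → best response Canola.
Mutual best responses: (Soy, Wheat); (Wheat, Canola).

(Soy, Wheat); (Wheat, Canola)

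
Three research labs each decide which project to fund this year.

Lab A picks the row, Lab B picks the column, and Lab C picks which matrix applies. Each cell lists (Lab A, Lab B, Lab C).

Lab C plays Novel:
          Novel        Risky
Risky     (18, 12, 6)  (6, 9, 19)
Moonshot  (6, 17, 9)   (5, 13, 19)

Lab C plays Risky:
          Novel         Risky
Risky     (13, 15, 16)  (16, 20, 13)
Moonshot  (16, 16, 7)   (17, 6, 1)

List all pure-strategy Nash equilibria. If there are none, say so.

Lab A against (Novel, Novel): payoffs 18, 6 → best response Risky.
Lab A against (Novel, Risky): payoffs 13, 16 → best response Moonshot.
Lab A against (Risky, Novel): payoffs 6, 5 → best response Risky.
Lab A against (Risky, Risky): payoffs 16, 17 → best response Moonshot.
Lab B against (Risky, Novel): payoffs 12, 9 → best response Novel.
Lab B against (Risky, Risky): payoffs 15, 20 → best response Risky.
Lab B against (Moonshot, Novel): payoffs 17, 13 → best response Novel.
Lab B against (Moonshot, Risky): payoffs 16, 6 → best response Novel.
Lab C against (Risky, Novel): payoffs 6, 16 → best response Risky.
Lab C against (Risky, Risky): payoffs 19, 13 → best response Novel.
Lab C against (Moonshot, Novel): payoffs 9, 7 → best response Novel.
Lab C against (Moonshot, Risky): payoffs 19, 1 → best response Novel.
No profile is a mutual best response for all players.

There is no pure-strategy Nash equilibrium.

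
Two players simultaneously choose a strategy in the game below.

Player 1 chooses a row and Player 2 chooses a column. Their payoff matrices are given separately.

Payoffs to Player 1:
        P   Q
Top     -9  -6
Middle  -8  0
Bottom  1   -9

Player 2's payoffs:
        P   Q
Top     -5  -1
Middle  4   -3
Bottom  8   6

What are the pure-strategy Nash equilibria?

Check each profile: it is a Nash equilibrium iff no player can strictly gain by switching unilaterally.
(Top, P): Player 1 can switch to Middle (-9 → -8). Not NE.
(Top, Q): Player 1 can switch to Middle (-6 → 0). Not NE.
(Middle, P): Player 1 can switch to Bottom (-8 → 1). Not NE.
(Middle, Q): Player 2 can switch to P (-3 → 4). Not NE.
(Bottom, P): Player 1 gets 1, best alternative -8; Player 2 gets 8, best alternative 6. No profitable deviation — NE.
(Bottom, Q): Player 1 can switch to Top (-9 → -6). Not NE.

(Bottom, P)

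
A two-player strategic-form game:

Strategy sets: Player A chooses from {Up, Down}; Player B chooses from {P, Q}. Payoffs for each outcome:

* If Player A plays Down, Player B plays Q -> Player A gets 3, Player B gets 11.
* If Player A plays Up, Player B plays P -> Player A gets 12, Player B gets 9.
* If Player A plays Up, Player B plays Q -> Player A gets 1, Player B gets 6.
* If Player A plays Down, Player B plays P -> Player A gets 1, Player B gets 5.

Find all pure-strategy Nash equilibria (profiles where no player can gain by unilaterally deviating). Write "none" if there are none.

(Up, P); (Down, Q)

(Up, P): Player A gets 12, best alternative 1; Player B gets 9, best alternative 6. No profitable deviation — NE.
(Up, Q): Player A can switch to Down (1 → 3). Not NE.
(Down, P): Player A can switch to Up (1 → 12). Not NE.
(Down, Q): Player A gets 3, best alternative 1; Player B gets 11, best alternative 5. No profitable deviation — NE.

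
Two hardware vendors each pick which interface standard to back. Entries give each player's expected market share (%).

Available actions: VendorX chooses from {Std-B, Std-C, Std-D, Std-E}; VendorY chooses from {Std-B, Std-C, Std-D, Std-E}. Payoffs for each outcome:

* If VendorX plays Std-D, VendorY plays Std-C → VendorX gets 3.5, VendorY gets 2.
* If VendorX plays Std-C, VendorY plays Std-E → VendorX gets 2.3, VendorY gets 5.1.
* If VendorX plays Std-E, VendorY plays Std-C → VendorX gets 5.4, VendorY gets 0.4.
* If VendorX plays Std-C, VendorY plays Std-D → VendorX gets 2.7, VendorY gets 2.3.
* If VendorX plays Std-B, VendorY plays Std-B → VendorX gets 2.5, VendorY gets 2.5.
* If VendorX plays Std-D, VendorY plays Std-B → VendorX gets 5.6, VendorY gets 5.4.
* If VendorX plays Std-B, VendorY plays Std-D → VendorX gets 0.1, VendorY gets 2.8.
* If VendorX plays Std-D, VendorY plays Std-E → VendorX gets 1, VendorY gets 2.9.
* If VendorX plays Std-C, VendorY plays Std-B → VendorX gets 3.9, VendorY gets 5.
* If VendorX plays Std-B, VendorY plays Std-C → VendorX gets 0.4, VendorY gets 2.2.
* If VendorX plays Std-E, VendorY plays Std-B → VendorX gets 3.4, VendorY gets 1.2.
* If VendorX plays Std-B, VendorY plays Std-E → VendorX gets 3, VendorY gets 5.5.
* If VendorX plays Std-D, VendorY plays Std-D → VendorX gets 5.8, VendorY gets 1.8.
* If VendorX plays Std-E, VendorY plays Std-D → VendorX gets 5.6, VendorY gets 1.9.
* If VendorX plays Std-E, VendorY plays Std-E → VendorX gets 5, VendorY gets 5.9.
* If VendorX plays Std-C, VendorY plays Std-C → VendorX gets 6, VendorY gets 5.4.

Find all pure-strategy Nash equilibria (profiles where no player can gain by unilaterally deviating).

Check each profile: it is a Nash equilibrium iff no player can strictly gain by switching unilaterally.
(Std-B, Std-B): VendorX can switch to Std-C (2.5 → 3.9). Not NE.
(Std-B, Std-C): VendorX can switch to Std-C (0.4 → 6). Not NE.
(Std-B, Std-D): VendorX can switch to Std-C (0.1 → 2.7). Not NE.
(Std-B, Std-E): VendorX can switch to Std-E (3 → 5). Not NE.
(Std-C, Std-B): VendorX can switch to Std-D (3.9 → 5.6). Not NE.
(Std-C, Std-C): VendorX gets 6, best alternative 5.4; VendorY gets 5.4, best alternative 5.1. No profitable deviation — NE.
(Std-C, Std-D): VendorX can switch to Std-D (2.7 → 5.8). Not NE.
(Std-C, Std-E): VendorX can switch to Std-B (2.3 → 3). Not NE.
(Std-D, Std-B): VendorX gets 5.6, best alternative 3.9; VendorY gets 5.4, best alternative 2.9. No profitable deviation — NE.
(Std-D, Std-C): VendorX can switch to Std-C (3.5 → 6). Not NE.
(Std-D, Std-D): VendorY can switch to Std-B (1.8 → 5.4). Not NE.
(Std-D, Std-E): VendorX can switch to Std-B (1 → 3). Not NE.
(Std-E, Std-E): VendorX gets 5, best alternative 3; VendorY gets 5.9, best alternative 1.9. No profitable deviation — NE.
(The remaining 3 profiles each have a profitable deviation by the same check.)

Pure-strategy Nash equilibria: (Std-C, Std-C) and (Std-D, Std-B) and (Std-E, Std-E)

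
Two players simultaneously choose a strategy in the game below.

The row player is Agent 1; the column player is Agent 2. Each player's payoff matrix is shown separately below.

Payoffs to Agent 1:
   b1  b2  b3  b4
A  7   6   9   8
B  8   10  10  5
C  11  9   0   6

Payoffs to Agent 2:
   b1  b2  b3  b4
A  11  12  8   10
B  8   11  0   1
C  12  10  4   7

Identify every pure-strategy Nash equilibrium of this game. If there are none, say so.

Agent 1 against b1: payoffs 7, 8, 11 → best response C.
Agent 1 against b2: payoffs 6, 10, 9 → best response B.
Agent 1 against b3: payoffs 9, 10, 0 → best response B.
Agent 1 against b4: payoffs 8, 5, 6 → best response A.
Agent 2 against A: payoffs 11, 12, 8, 10 → best response b2.
Agent 2 against B: payoffs 8, 11, 0, 1 → best response b2.
Agent 2 against C: payoffs 12, 10, 4, 7 → best response b1.
Mutual best responses: (B, b2); (C, b1).

Pure-strategy Nash equilibria: (B, b2); (C, b1)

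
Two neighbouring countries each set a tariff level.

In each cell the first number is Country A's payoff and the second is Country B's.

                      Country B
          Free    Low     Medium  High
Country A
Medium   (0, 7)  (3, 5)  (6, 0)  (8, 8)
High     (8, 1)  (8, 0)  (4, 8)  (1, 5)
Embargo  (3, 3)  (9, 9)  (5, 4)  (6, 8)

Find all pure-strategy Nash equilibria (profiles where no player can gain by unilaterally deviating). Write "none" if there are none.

(Medium, Free): Country A can switch to High (0 → 8). Not NE.
(Medium, Low): Country A can switch to High (3 → 8). Not NE.
(Medium, Medium): Country B can switch to Free (0 → 7). Not NE.
(Medium, High): Country A gets 8, best alternative 6; Country B gets 8, best alternative 7. No profitable deviation — NE.
(High, Free): Country B can switch to Medium (1 → 8). Not NE.
(High, Low): Country A can switch to Embargo (8 → 9). Not NE.
(High, Medium): Country A can switch to Medium (4 → 6). Not NE.
(High, High): Country A can switch to Medium (1 → 8). Not NE.
(Embargo, Free): Country A can switch to High (3 → 8). Not NE.
(Embargo, Low): Country A gets 9, best alternative 8; Country B gets 9, best alternative 8. No profitable deviation — NE.
(Embargo, Medium): Country A can switch to Medium (5 → 6). Not NE.
(Embargo, High): Country A can switch to Medium (6 → 8). Not NE.

The pure Nash equilibria are (Medium, High), (Embargo, Low).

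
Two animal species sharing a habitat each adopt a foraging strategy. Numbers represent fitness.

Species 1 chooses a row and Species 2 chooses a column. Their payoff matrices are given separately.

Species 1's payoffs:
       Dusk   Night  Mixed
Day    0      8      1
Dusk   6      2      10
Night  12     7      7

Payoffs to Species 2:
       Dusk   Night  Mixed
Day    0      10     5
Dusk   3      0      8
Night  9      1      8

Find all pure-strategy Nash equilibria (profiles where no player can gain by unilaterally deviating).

Pure-strategy Nash equilibria: (Day, Night); (Dusk, Mixed); (Night, Dusk)

For each player, find the best response to each opponent profile; mutual best responses are the pure NE.
Species 1 against Dusk: payoffs 0, 6, 12 → best response Night.
Species 1 against Night: payoffs 8, 2, 7 → best response Day.
Species 1 against Mixed: payoffs 1, 10, 7 → best response Dusk.
Species 2 against Day: payoffs 0, 10, 5 → best response Night.
Species 2 against Dusk: payoffs 3, 0, 8 → best response Mixed.
Species 2 against Night: payoffs 9, 1, 8 → best response Dusk.
Mutual best responses: (Day, Night); (Dusk, Mixed); (Night, Dusk).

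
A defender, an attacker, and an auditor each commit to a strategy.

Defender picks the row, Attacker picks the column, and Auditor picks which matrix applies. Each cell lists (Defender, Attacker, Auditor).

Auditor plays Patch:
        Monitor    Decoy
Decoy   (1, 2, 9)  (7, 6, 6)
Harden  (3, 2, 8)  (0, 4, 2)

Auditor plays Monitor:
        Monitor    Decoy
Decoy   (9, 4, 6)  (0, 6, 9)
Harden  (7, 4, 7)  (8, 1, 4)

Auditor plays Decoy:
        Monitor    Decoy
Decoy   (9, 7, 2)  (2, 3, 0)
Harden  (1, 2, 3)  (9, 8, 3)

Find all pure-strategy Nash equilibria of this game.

This game has no pure Nash equilibrium.

Defender against (Monitor, Patch): payoffs 1, 3 → best response Harden.
Defender against (Monitor, Monitor): payoffs 9, 7 → best response Decoy.
Defender against (Monitor, Decoy): payoffs 9, 1 → best response Decoy.
Defender against (Decoy, Patch): payoffs 7, 0 → best response Decoy.
Defender against (Decoy, Monitor): payoffs 0, 8 → best response Harden.
Defender against (Decoy, Decoy): payoffs 2, 9 → best response Harden.
Attacker against (Decoy, Patch): payoffs 2, 6 → best response Decoy.
Attacker against (Decoy, Monitor): payoffs 4, 6 → best response Decoy.
Attacker against (Decoy, Decoy): payoffs 7, 3 → best response Monitor.
Attacker against (Harden, Patch): payoffs 2, 4 → best response Decoy.
Attacker against (Harden, Monitor): payoffs 4, 1 → best response Monitor.
Attacker against (Harden, Decoy): payoffs 2, 8 → best response Decoy.
Auditor against (Decoy, Monitor): payoffs 9, 6, 2 → best response Patch.
Auditor against (Decoy, Decoy): payoffs 6, 9, 0 → best response Monitor.
Auditor against (Harden, Monitor): payoffs 8, 7, 3 → best response Patch.
Auditor against (Harden, Decoy): payoffs 2, 4, 3 → best response Monitor.
No profile is a mutual best response for all players.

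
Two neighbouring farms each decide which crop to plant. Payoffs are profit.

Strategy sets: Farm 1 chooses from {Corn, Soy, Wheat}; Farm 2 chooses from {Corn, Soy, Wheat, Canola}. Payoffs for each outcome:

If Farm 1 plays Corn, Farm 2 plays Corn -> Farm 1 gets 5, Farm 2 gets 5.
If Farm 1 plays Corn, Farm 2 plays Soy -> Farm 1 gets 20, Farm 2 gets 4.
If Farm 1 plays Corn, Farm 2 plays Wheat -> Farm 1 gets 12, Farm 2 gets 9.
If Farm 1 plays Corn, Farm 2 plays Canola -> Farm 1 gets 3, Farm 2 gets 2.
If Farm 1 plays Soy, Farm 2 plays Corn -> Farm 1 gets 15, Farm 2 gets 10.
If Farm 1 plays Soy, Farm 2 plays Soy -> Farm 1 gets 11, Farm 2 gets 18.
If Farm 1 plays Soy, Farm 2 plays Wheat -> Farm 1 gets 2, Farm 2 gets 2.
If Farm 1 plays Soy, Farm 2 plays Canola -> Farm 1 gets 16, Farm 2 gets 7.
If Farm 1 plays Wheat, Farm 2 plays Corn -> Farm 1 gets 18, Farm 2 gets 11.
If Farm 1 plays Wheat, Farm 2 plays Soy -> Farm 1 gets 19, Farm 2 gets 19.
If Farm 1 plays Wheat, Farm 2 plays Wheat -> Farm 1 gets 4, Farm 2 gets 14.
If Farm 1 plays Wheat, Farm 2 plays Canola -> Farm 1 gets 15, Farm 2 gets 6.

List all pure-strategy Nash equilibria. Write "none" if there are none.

Farm 1 against Corn: payoffs 5, 15, 18 → best response Wheat.
Farm 1 against Soy: payoffs 20, 11, 19 → best response Corn.
Farm 1 against Wheat: payoffs 12, 2, 4 → best response Corn.
Farm 1 against Canola: payoffs 3, 16, 15 → best response Soy.
Farm 2 against Corn: payoffs 5, 4, 9, 2 → best response Wheat.
Farm 2 against Soy: payoffs 10, 18, 2, 7 → best response Soy.
Farm 2 against Wheat: payoffs 11, 19, 14, 6 → best response Soy.
Mutual best responses: (Corn, Wheat).

Pure NE: (Corn, Wheat)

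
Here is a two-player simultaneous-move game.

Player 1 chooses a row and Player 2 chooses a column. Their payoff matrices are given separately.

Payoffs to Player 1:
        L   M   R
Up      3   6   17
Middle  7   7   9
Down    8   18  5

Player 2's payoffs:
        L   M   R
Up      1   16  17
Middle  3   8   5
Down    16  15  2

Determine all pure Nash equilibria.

Pure-strategy Nash equilibria: (Up, R); (Down, L)

For each player, find the best response to each opponent profile; mutual best responses are the pure NE.
Player 1 against L: payoffs 3, 7, 8 → best response Down.
Player 1 against M: payoffs 6, 7, 18 → best response Down.
Player 1 against R: payoffs 17, 9, 5 → best response Up.
Player 2 against Up: payoffs 1, 16, 17 → best response R.
Player 2 against Middle: payoffs 3, 8, 5 → best response M.
Player 2 against Down: payoffs 16, 15, 2 → best response L.
Mutual best responses: (Up, R); (Down, L).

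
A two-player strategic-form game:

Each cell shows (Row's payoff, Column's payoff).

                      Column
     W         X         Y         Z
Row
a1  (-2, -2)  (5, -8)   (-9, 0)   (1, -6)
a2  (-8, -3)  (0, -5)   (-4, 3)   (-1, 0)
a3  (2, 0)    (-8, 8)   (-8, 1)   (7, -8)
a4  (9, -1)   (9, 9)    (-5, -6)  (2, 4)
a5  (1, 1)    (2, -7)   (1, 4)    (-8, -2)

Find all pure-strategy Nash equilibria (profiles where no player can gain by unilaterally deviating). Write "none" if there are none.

Row against W: payoffs -2, -8, 2, 9, 1 → best response a4.
Row against X: payoffs 5, 0, -8, 9, 2 → best response a4.
Row against Y: payoffs -9, -4, -8, -5, 1 → best response a5.
Row against Z: payoffs 1, -1, 7, 2, -8 → best response a3.
Column against a1: payoffs -2, -8, 0, -6 → best response Y.
Column against a2: payoffs -3, -5, 3, 0 → best response Y.
Column against a3: payoffs 0, 8, 1, -8 → best response X.
Column against a4: payoffs -1, 9, -6, 4 → best response X.
Column against a5: payoffs 1, -7, 4, -2 → best response Y.
Mutual best responses: (a4, X); (a5, Y).

Pure-strategy Nash equilibria: (a4, X) and (a5, Y)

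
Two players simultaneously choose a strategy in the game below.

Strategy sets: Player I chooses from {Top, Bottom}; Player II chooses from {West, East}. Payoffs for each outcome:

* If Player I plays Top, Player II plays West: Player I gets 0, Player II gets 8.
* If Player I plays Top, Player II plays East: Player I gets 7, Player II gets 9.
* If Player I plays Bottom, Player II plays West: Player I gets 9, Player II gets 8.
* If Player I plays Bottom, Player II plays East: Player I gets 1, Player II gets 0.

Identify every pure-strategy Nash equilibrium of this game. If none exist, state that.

The pure Nash equilibria are (Top, East) and (Bottom, West).

Player I against West: payoffs 0, 9 → best response Bottom.
Player I against East: payoffs 7, 1 → best response Top.
Player II against Top: payoffs 8, 9 → best response East.
Player II against Bottom: payoffs 8, 0 → best response West.
Mutual best responses: (Top, East); (Bottom, West).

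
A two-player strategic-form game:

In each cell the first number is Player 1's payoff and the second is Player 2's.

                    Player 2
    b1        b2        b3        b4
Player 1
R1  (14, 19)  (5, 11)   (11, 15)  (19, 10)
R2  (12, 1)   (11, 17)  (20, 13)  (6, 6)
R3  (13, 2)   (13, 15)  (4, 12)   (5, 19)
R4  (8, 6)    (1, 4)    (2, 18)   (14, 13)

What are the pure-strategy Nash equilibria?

Player 1 against b1: payoffs 14, 12, 13, 8 → best response R1.
Player 1 against b2: payoffs 5, 11, 13, 1 → best response R3.
Player 1 against b3: payoffs 11, 20, 4, 2 → best response R2.
Player 1 against b4: payoffs 19, 6, 5, 14 → best response R1.
Player 2 against R1: payoffs 19, 11, 15, 10 → best response b1.
Player 2 against R2: payoffs 1, 17, 13, 6 → best response b2.
Player 2 against R3: payoffs 2, 15, 12, 19 → best response b4.
Player 2 against R4: payoffs 6, 4, 18, 13 → best response b3.
Mutual best responses: (R1, b1).

Pure NE: (R1, b1)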